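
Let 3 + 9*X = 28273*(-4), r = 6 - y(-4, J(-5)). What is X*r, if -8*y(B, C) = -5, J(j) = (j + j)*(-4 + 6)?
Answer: -4863085/72 ≈ -67543.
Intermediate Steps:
J(j) = 4*j (J(j) = (2*j)*2 = 4*j)
y(B, C) = 5/8 (y(B, C) = -1/8*(-5) = 5/8)
r = 43/8 (r = 6 - 1*5/8 = 6 - 5/8 = 43/8 ≈ 5.3750)
X = -113095/9 (X = -1/3 + (28273*(-4))/9 = -1/3 + (1/9)*(-113092) = -1/3 - 113092/9 = -113095/9 ≈ -12566.)
X*r = -113095/9*43/8 = -4863085/72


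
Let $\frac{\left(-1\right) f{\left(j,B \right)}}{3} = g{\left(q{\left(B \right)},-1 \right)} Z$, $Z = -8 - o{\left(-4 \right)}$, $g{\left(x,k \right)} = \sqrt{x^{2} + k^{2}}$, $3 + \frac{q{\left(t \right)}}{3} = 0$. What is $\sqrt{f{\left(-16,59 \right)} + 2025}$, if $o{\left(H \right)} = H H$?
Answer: $3 \sqrt{225 + 8 \sqrt{82}} \approx 51.74$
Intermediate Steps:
$q{\left(t \right)} = -9$ ($q{\left(t \right)} = -9 + 3 \cdot 0 = -9 + 0 = -9$)
$o{\left(H \right)} = H^{2}$
$g{\left(x,k \right)} = \sqrt{k^{2} + x^{2}}$
$Z = -24$ ($Z = -8 - \left(-4\right)^{2} = -8 - 16 = -24$)
$f{\left(j,B \right)} = 72 \sqrt{82}$ ($f{\left(j,B \right)} = - 3 \sqrt{\left(-1\right)^{2} + \left(-9\right)^{2}} \left(-24\right) = - 3 \sqrt{1 + 81} \left(-24\right) = - 3 \sqrt{82} \left(-24\right) = - 3 \left(- 24 \sqrt{82}\right) = 72 \sqrt{82}$)
$\sqrt{f{\left(-16,59 \right)} + 2025} = \sqrt{72 \sqrt{82} + 2025} = \sqrt{2025 + 72 \sqrt{82}}$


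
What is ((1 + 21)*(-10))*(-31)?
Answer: 6820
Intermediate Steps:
((1 + 21)*(-10))*(-31) = (22*(-10))*(-31) = -220*(-31) = 6820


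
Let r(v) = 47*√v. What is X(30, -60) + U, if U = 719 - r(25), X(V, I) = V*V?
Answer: 1384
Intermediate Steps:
X(V, I) = V²
U = 484 (U = 719 - 47*√25 = 719 - 47*5 = 719 - 1*235 = 719 - 235 = 484)
X(30, -60) + U = 30² + 484 = 900 + 484 = 1384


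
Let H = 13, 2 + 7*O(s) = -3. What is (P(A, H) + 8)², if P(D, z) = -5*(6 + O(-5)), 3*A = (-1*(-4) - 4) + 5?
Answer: 16641/49 ≈ 339.61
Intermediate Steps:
O(s) = -5/7 (O(s) = -2/7 + (⅐)*(-3) = -2/7 - 3/7 = -5/7)
A = 5/3 (A = ((-1*(-4) - 4) + 5)/3 = ((4 - 4) + 5)/3 = (0 + 5)/3 = (⅓)*5 = 5/3 ≈ 1.6667)
P(D, z) = -185/7 (P(D, z) = -5*(6 - 5/7) = -5*37/7 = -185/7)
(P(A, H) + 8)² = (-185/7 + 8)² = (-129/7)² = 16641/49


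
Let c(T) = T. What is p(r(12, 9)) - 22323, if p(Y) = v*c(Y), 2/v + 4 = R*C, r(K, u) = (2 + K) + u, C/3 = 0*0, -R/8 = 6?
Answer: -44669/2 ≈ -22335.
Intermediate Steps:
R = -48 (R = -8*6 = -48)
C = 0 (C = 3*(0*0) = 3*0 = 0)
r(K, u) = 2 + K + u
v = -1/2 (v = 2/(-4 - 48*0) = 2/(-4 + 0) = 2/(-4) = 2*(-1/4) = -1/2 ≈ -0.50000)
p(Y) = -Y/2
p(r(12, 9)) - 22323 = -(2 + 12 + 9)/2 - 22323 = -1/2*23 - 22323 = -23/2 - 22323 = -44669/2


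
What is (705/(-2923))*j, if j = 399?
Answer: -281295/2923 ≈ -96.235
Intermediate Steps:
(705/(-2923))*j = (705/(-2923))*399 = (705*(-1/2923))*399 = -705/2923*399 = -281295/2923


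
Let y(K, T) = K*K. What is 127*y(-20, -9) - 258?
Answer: 50542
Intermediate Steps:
y(K, T) = K**2
127*y(-20, -9) - 258 = 127*(-20)**2 - 258 = 127*400 - 258 = 50800 - 258 = 50542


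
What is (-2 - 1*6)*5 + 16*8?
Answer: 88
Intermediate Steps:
(-2 - 1*6)*5 + 16*8 = (-2 - 6)*5 + 128 = -8*5 + 128 = -40 + 128 = 88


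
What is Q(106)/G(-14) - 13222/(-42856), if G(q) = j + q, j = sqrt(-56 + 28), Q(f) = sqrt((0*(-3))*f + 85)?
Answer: 601/1948 - sqrt(85)/16 - I*sqrt(595)/112 ≈ -0.2677 - 0.21779*I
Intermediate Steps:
Q(f) = sqrt(85) (Q(f) = sqrt(0*f + 85) = sqrt(0 + 85) = sqrt(85))
j = 2*I*sqrt(7) (j = sqrt(-28) = 2*I*sqrt(7) ≈ 5.2915*I)
G(q) = q + 2*I*sqrt(7) (G(q) = 2*I*sqrt(7) + q = q + 2*I*sqrt(7))
Q(106)/G(-14) - 13222/(-42856) = sqrt(85)/(-14 + 2*I*sqrt(7)) - 13222/(-42856) = sqrt(85)/(-14 + 2*I*sqrt(7)) - 13222*(-1/42856) = sqrt(85)/(-14 + 2*I*sqrt(7)) + 601/1948 = 601/1948 + sqrt(85)/(-14 + 2*I*sqrt(7))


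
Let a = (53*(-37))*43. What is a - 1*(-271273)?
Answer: 186950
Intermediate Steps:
a = -84323 (a = -1961*43 = -84323)
a - 1*(-271273) = -84323 - 1*(-271273) = -84323 + 271273 = 186950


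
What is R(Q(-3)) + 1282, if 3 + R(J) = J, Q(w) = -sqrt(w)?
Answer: 1279 - I*sqrt(3) ≈ 1279.0 - 1.732*I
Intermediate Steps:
R(J) = -3 + J
R(Q(-3)) + 1282 = (-3 - sqrt(-3)) + 1282 = (-3 - I*sqrt(3)) + 1282 = 1279 - I*sqrt(3)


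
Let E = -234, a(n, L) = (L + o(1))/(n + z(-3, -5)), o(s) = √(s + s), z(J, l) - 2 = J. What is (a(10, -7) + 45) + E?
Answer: -1708/9 + √2/9 ≈ -189.62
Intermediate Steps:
z(J, l) = 2 + J
o(s) = √2*√s (o(s) = √(2*s) = √2*√s)
a(n, L) = (L + √2)/(-1 + n) (a(n, L) = (L + √2*√1)/(n + (2 - 3)) = (L + √2*1)/(n - 1) = (L + √2)/(-1 + n))
(a(10, -7) + 45) + E = ((-7 + √2)/(-1 + 10) + 45) - 234 = ((-7 + √2)/9 + 45) - 234 = ((-7/9 + √2/9) + 45) - 234 = (398/9 + √2/9) - 234 = -1708/9 + √2/9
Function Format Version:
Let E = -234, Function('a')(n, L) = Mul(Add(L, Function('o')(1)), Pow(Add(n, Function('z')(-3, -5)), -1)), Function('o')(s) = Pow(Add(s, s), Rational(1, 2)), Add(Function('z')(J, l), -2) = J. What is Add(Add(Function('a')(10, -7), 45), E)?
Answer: Add(Rational(-1708, 9), Mul(Rational(1, 9), Pow(2, Rational(1, 2)))) ≈ -189.62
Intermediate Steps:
Function('z')(J, l) = Add(2, J)
Function('o')(s) = Mul(Pow(2, Rational(1, 2)), Pow(s, Rational(1, 2))) (Function('o')(s) = Pow(Mul(2, s), Rational(1, 2)) = Mul(Pow(2, Rational(1, 2)), Pow(s, Rational(1, 2))))
Function('a')(n, L) = Mul(Pow(Add(-1, n), -1), Add(L, Pow(2, Rational(1, 2)))) (Function('a')(n, L) = Mul(Add(L, Mul(Pow(2, Rational(1, 2)), Pow(1, Rational(1, 2)))), Pow(Add(n, Add(2, -3)), -1)) = Mul(Add(L, Mul(Pow(2, Rational(1, 2)), 1)), Pow(Add(n, -1), -1)) = Mul(Add(L, Pow(2, Rational(1, 2))), Pow(Add(-1, n), -1)) = Mul(Pow(Add(-1, n), -1), Add(L, Pow(2, Rational(1, 2)))))
Add(Add(Function('a')(10, -7), 45), E) = Add(Add(Mul(Pow(Add(-1, 10), -1), Add(-7, Pow(2, Rational(1, 2)))), 45), -234) = Add(Add(Mul(Pow(9, -1), Add(-7, Pow(2, Rational(1, 2)))), 45), -234) = Add(Add(Mul(Rational(1, 9), Add(-7, Pow(2, Rational(1, 2)))), 45), -234) = Add(Add(Add(Rational(-7, 9), Mul(Rational(1, 9), Pow(2, Rational(1, 2)))), 45), -234) = Add(Add(Rational(398, 9), Mul(Rational(1, 9), Pow(2, Rational(1, 2)))), -234) = Add(Rational(-1708, 9), Mul(Rational(1, 9), Pow(2, Rational(1, 2))))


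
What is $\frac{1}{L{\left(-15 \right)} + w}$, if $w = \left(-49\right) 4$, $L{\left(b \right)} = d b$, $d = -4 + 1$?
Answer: $- \frac{1}{151} \approx -0.0066225$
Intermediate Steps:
$d = -3$
$L{\left(b \right)} = - 3 b$
$w = -196$
$\frac{1}{L{\left(-15 \right)} + w} = \frac{1}{\left(-3\right) \left(-15\right) - 196} = \frac{1}{45 - 196} = \frac{1}{-151} = - \frac{1}{151}$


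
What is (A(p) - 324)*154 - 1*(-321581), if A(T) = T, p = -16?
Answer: 269221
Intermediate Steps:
(A(p) - 324)*154 - 1*(-321581) = (-16 - 324)*154 - 1*(-321581) = -340*154 + 321581 = -52360 + 321581 = 269221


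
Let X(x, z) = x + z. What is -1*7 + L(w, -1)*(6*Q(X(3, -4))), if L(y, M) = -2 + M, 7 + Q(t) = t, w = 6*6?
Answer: 137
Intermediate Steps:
w = 36
Q(t) = -7 + t
-1*7 + L(w, -1)*(6*Q(X(3, -4))) = -1*7 + (-2 - 1)*(6*(-7 + (3 - 4))) = -7 - 18*(-7 - 1) = -7 - 18*(-8) = -7 - 3*(-48) = -7 + 144 = 137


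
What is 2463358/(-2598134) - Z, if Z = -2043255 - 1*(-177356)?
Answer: 2423926584554/1299067 ≈ 1.8659e+6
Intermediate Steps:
Z = -1865899 (Z = -2043255 + 177356 = -1865899)
2463358/(-2598134) - Z = 2463358/(-2598134) - 1*(-1865899) = 2463358*(-1/2598134) + 1865899 = -1231679/1299067 + 1865899 = 2423926584554/1299067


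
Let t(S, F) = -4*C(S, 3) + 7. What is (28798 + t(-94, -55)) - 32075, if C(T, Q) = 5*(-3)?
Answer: -3210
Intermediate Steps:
C(T, Q) = -15
t(S, F) = 67 (t(S, F) = -4*(-15) + 7 = 60 + 7 = 67)
(28798 + t(-94, -55)) - 32075 = (28798 + 67) - 32075 = 28865 - 32075 = -3210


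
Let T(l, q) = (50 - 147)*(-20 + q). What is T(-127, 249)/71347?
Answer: -22213/71347 ≈ -0.31134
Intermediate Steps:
T(l, q) = 1940 - 97*q (T(l, q) = -97*(-20 + q) = 1940 - 97*q)
T(-127, 249)/71347 = (1940 - 97*249)/71347 = (1940 - 24153)*(1/71347) = -22213*1/71347 = -22213/71347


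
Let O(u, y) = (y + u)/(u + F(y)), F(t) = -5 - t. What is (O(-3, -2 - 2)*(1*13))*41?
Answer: 3731/4 ≈ 932.75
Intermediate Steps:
O(u, y) = (u + y)/(-5 + u - y) (O(u, y) = (y + u)/(u + (-5 - y)) = (u + y)/(-5 + u - y))
(O(-3, -2 - 2)*(1*13))*41 = (((-1*(-3) - (-2 - 2))/(5 + (-2 - 2) - 1*(-3)))*(1*13))*41 = (((3 - 1*(-4))/(5 - 4 + 3))*13)*41 = (((3 + 4)/4)*13)*41 = (((1/4)*7)*13)*41 = ((7/4)*13)*41 = (91/4)*41 = 3731/4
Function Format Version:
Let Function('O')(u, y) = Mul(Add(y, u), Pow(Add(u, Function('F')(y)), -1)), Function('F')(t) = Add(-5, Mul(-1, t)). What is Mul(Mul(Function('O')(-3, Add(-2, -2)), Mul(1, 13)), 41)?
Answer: Rational(3731, 4) ≈ 932.75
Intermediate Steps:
Function('O')(u, y) = Mul(Pow(Add(-5, u, Mul(-1, y)), -1), Add(u, y)) (Function('O')(u, y) = Mul(Add(y, u), Pow(Add(u, Add(-5, Mul(-1, y))), -1)) = Mul(Add(u, y), Pow(Add(-5, u, Mul(-1, y)), -1)) = Mul(Pow(Add(-5, u, Mul(-1, y)), -1), Add(u, y)))
Mul(Mul(Function('O')(-3, Add(-2, -2)), Mul(1, 13)), 41) = Mul(Mul(Mul(Pow(Add(5, Add(-2, -2), Mul(-1, -3)), -1), Add(Mul(-1, -3), Mul(-1, Add(-2, -2)))), Mul(1, 13)), 41) = Mul(Mul(Mul(Pow(Add(5, -4, 3), -1), Add(3, Mul(-1, -4))), 13), 41) = Mul(Mul(Mul(Pow(4, -1), Add(3, 4)), 13), 41) = Mul(Mul(Mul(Rational(1, 4), 7), 13), 41) = Mul(Mul(Rational(7, 4), 13), 41) = Mul(Rational(91, 4), 41) = Rational(3731, 4)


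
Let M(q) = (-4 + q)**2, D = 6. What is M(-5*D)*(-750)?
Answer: -867000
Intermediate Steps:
M(-5*D)*(-750) = (-4 - 5*6)**2*(-750) = (-4 - 30)**2*(-750) = (-34)**2*(-750) = 1156*(-750) = -867000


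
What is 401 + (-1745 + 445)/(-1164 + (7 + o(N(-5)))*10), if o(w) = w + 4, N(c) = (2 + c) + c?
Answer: 228017/567 ≈ 402.15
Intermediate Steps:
N(c) = 2 + 2*c
o(w) = 4 + w
401 + (-1745 + 445)/(-1164 + (7 + o(N(-5)))*10) = 401 + (-1745 + 445)/(-1164 + (7 + (4 + (2 + 2*(-5))))*10) = 401 - 1300/(-1164 + (7 + (4 + (2 - 10)))*10) = 401 - 1300/(-1164 + (7 + (4 - 8))*10) = 401 - 1300/(-1164 + (7 - 4)*10) = 401 - 1300/(-1164 + 3*10) = 401 - 1300/(-1164 + 30) = 401 - 1300/(-1134) = 401 - 1300*(-1/1134) = 401 + 650/567 = 228017/567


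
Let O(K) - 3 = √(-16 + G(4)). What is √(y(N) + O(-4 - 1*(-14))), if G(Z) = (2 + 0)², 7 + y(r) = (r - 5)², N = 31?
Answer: √(672 + 2*I*√3) ≈ 25.923 + 0.06681*I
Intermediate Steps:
y(r) = -7 + (-5 + r)² (y(r) = -7 + (r - 5)² = -7 + (-5 + r)²)
G(Z) = 4 (G(Z) = 2² = 4)
O(K) = 3 + 2*I*√3 (O(K) = 3 + √(-16 + 4) = 3 + √(-12) = 3 + 2*I*√3)
√(y(N) + O(-4 - 1*(-14))) = √((-7 + (-5 + 31)²) + (3 + 2*I*√3)) = √((-7 + 26²) + (3 + 2*I*√3)) = √((-7 + 676) + (3 + 2*I*√3)) = √(669 + (3 + 2*I*√3)) = √(672 + 2*I*√3)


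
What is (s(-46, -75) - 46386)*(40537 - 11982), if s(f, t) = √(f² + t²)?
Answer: -1324552230 + 28555*√7741 ≈ -1.3220e+9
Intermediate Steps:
(s(-46, -75) - 46386)*(40537 - 11982) = (√((-46)² + (-75)²) - 46386)*(40537 - 11982) = (√(2116 + 5625) - 46386)*28555 = (√7741 - 46386)*28555 = (-46386 + √7741)*28555 = -1324552230 + 28555*√7741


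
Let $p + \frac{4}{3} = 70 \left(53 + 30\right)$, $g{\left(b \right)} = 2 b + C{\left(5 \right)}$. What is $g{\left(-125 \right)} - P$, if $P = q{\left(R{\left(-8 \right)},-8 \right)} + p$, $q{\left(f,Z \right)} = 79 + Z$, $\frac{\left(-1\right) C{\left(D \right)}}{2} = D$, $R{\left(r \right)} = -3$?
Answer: $- \frac{18419}{3} \approx -6139.7$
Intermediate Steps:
$C{\left(D \right)} = - 2 D$
$g{\left(b \right)} = -10 + 2 b$ ($g{\left(b \right)} = 2 b - 10 = -10 + 2 b$)
$p = \frac{17426}{3}$ ($p = - \frac{4}{3} + 70 \left(53 + 30\right) = - \frac{4}{3} + 70 \cdot 83 = - \frac{4}{3} + 5810 = \frac{17426}{3} \approx 5808.7$)
$P = \frac{17639}{3}$ ($P = \left(79 - 8\right) + \frac{17426}{3} = 71 + \frac{17426}{3} = \frac{17639}{3} \approx 5879.7$)
$g{\left(-125 \right)} - P = \left(-10 + 2 \left(-125\right)\right) - \frac{17639}{3} = \left(-10 - 250\right) - \frac{17639}{3} = -260 - \frac{17639}{3} = - \frac{18419}{3}$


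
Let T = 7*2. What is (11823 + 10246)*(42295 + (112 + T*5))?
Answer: 937424913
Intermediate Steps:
T = 14
(11823 + 10246)*(42295 + (112 + T*5)) = (11823 + 10246)*(42295 + (112 + 14*5)) = 22069*(42295 + (112 + 70)) = 22069*(42295 + 182) = 22069*42477 = 937424913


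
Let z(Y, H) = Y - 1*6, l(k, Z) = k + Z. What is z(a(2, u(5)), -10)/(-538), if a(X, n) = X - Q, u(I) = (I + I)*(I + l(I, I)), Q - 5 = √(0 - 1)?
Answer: 9/538 + I/538 ≈ 0.016729 + 0.0018587*I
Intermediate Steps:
l(k, Z) = Z + k
Q = 5 + I (Q = 5 + √(0 - 1) = 5 + √(-1) = 5 + I ≈ 5.0 + 1.0*I)
u(I) = 6*I² (u(I) = (I + I)*(I + (I + I)) = (2*I)*(I + 2*I) = (2*I)*(3*I) = 6*I²)
a(X, n) = -5 + X - I (a(X, n) = X - (5 + I) = X + (-5 - I) = -5 + X - I)
z(Y, H) = -6 + Y (z(Y, H) = Y - 6 = -6 + Y)
z(a(2, u(5)), -10)/(-538) = (-6 + (-5 + 2 - I))/(-538) = (-6 + (-3 - I))*(-1/538) = (-9 - I)*(-1/538) = 9/538 + I/538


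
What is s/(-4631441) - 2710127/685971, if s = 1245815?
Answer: -13406386264372/3177034214211 ≈ -4.2198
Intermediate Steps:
s/(-4631441) - 2710127/685971 = 1245815/(-4631441) - 2710127/685971 = 1245815*(-1/4631441) - 2710127*1/685971 = -1245815/4631441 - 2710127/685971 = -13406386264372/3177034214211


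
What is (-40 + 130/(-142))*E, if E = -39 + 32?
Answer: 20335/71 ≈ 286.41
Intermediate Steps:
E = -7
(-40 + 130/(-142))*E = (-40 + 130/(-142))*(-7) = (-40 + 130*(-1/142))*(-7) = (-40 - 65/71)*(-7) = -2905/71*(-7) = 20335/71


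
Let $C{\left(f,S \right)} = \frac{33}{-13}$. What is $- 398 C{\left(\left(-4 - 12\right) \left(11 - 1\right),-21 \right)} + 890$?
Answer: $\frac{24704}{13} \approx 1900.3$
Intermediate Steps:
$C{\left(f,S \right)} = - \frac{33}{13}$ ($C{\left(f,S \right)} = 33 \left(- \frac{1}{13}\right) = - \frac{33}{13}$)
$- 398 C{\left(\left(-4 - 12\right) \left(11 - 1\right),-21 \right)} + 890 = \left(-398\right) \left(- \frac{33}{13}\right) + 890 = \frac{13134}{13} + 890 = \frac{24704}{13}$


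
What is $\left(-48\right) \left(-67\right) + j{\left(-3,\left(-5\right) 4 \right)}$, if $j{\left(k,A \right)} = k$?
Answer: $3213$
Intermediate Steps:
$\left(-48\right) \left(-67\right) + j{\left(-3,\left(-5\right) 4 \right)} = \left(-48\right) \left(-67\right) - 3 = 3216 - 3 = 3213$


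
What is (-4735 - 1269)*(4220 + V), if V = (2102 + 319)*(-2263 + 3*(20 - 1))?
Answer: 32040382024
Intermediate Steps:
V = -5340726 (V = 2421*(-2263 + 3*19) = 2421*(-2263 + 57) = 2421*(-2206) = -5340726)
(-4735 - 1269)*(4220 + V) = (-4735 - 1269)*(4220 - 5340726) = -6004*(-5336506) = 32040382024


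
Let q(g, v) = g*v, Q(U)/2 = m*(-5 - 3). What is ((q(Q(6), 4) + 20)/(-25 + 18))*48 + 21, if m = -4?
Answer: -13101/7 ≈ -1871.6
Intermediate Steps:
Q(U) = 64 (Q(U) = 2*(-4*(-5 - 3)) = 2*(-4*(-8)) = 2*32 = 64)
((q(Q(6), 4) + 20)/(-25 + 18))*48 + 21 = ((64*4 + 20)/(-25 + 18))*48 + 21 = ((256 + 20)/(-7))*48 + 21 = (276*(-⅐))*48 + 21 = -276/7*48 + 21 = -13248/7 + 21 = -13101/7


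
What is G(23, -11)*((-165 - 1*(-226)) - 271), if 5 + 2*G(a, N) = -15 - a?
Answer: 4515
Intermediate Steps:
G(a, N) = -10 - a/2 (G(a, N) = -5/2 + (-15 - a)/2 = -5/2 + (-15/2 - a/2) = -10 - a/2)
G(23, -11)*((-165 - 1*(-226)) - 271) = (-10 - ½*23)*((-165 - 1*(-226)) - 271) = (-10 - 23/2)*((-165 + 226) - 271) = -43*(61 - 271)/2 = -43/2*(-210) = 4515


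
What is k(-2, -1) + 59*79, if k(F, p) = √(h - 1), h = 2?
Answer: 4662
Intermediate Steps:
k(F, p) = 1 (k(F, p) = √(2 - 1) = √1 = 1)
k(-2, -1) + 59*79 = 1 + 59*79 = 1 + 4661 = 4662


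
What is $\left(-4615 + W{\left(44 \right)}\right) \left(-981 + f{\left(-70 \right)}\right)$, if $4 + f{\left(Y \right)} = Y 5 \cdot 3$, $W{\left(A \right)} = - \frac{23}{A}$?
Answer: $\frac{37570355}{4} \approx 9.3926 \cdot 10^{6}$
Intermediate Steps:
$f{\left(Y \right)} = -4 + 15 Y$ ($f{\left(Y \right)} = -4 + Y 5 \cdot 3 = -4 + 5 Y 3 = -4 + 15 Y$)
$\left(-4615 + W{\left(44 \right)}\right) \left(-981 + f{\left(-70 \right)}\right) = \left(-4615 - \frac{23}{44}\right) \left(-981 + \left(-4 + 15 \left(-70\right)\right)\right) = \left(-4615 - \frac{23}{44}\right) \left(-981 - 1054\right) = \left(- \frac{203083}{44}\right) \left(-2035\right) = \frac{37570355}{4}$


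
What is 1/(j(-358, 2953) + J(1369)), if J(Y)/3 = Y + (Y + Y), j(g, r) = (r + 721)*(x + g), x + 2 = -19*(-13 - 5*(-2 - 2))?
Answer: -1/1798961 ≈ -5.5588e-7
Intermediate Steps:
x = -135 (x = -2 - 19*(-13 - 5*(-2 - 2)) = -2 - 19*(-13 - 5*(-4)) = -2 - 19*(-13 + 20) = -2 - 19*7 = -2 - 133 = -135)
j(g, r) = (-135 + g)*(721 + r) (j(g, r) = (r + 721)*(-135 + g) = (721 + r)*(-135 + g) = (-135 + g)*(721 + r))
J(Y) = 9*Y (J(Y) = 3*(Y + (Y + Y)) = 3*(Y + 2*Y) = 3*(3*Y) = 9*Y)
1/(j(-358, 2953) + J(1369)) = 1/((-97335 - 135*2953 + 721*(-358) - 358*2953) + 9*1369) = 1/((-97335 - 398655 - 258118 - 1057174) + 12321) = 1/(-1811282 + 12321) = 1/(-1798961) = -1/1798961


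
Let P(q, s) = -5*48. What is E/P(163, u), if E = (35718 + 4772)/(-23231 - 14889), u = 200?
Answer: 4049/914880 ≈ 0.0044257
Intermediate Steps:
P(q, s) = -240
E = -4049/3812 (E = 40490/(-38120) = 40490*(-1/38120) = -4049/3812 ≈ -1.0622)
E/P(163, u) = -4049/3812/(-240) = -4049/3812*(-1/240) = 4049/914880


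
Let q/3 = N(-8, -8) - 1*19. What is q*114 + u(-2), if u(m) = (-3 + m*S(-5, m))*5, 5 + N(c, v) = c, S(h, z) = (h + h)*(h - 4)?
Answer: -11859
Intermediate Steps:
S(h, z) = 2*h*(-4 + h) (S(h, z) = (2*h)*(-4 + h) = 2*h*(-4 + h))
N(c, v) = -5 + c
u(m) = -15 + 450*m (u(m) = (-3 + m*(2*(-5)*(-4 - 5)))*5 = (-3 + m*(2*(-5)*(-9)))*5 = (-3 + m*90)*5 = (-3 + 90*m)*5 = -15 + 450*m)
q = -96 (q = 3*((-5 - 8) - 1*19) = 3*(-13 - 19) = 3*(-32) = -96)
q*114 + u(-2) = -96*114 + (-15 + 450*(-2)) = -10944 + (-15 - 900) = -10944 - 915 = -11859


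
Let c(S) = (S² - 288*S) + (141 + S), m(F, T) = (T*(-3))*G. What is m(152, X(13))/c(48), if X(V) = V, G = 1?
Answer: 13/3777 ≈ 0.0034419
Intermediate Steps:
m(F, T) = -3*T (m(F, T) = (T*(-3))*1 = -3*T*1 = -3*T)
c(S) = 141 + S² - 287*S
m(152, X(13))/c(48) = (-3*13)/(141 + 48² - 287*48) = -39/(141 + 2304 - 13776) = -39/(-11331) = -39*(-1/11331) = 13/3777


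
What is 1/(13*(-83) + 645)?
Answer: -1/434 ≈ -0.0023041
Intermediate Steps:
1/(13*(-83) + 645) = 1/(-1079 + 645) = 1/(-434) = -1/434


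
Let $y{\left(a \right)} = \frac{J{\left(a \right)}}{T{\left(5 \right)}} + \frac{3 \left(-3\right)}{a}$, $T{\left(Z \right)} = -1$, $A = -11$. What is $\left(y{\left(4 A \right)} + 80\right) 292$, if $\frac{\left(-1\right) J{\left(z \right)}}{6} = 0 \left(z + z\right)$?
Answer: $\frac{257617}{11} \approx 23420.0$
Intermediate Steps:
$J{\left(z \right)} = 0$ ($J{\left(z \right)} = - 6 \cdot 0 \left(z + z\right) = - 6 \cdot 0 \cdot 2 z = \left(-6\right) 0 = 0$)
$y{\left(a \right)} = - \frac{9}{a}$ ($y{\left(a \right)} = \frac{0}{-1} + \frac{3 \left(-3\right)}{a} = 0 \left(-1\right) - \frac{9}{a} = 0 - \frac{9}{a} = - \frac{9}{a}$)
$\left(y{\left(4 A \right)} + 80\right) 292 = \left(- \frac{9}{4 \left(-11\right)} + 80\right) 292 = \left(- \frac{9}{-44} + 80\right) 292 = \left(\left(-9\right) \left(- \frac{1}{44}\right) + 80\right) 292 = \left(\frac{9}{44} + 80\right) 292 = \frac{3529}{44} \cdot 292 = \frac{257617}{11}$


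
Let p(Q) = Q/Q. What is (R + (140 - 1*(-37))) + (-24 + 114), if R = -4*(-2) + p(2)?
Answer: 276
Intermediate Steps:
p(Q) = 1
R = 9 (R = -4*(-2) + 1 = 8 + 1 = 9)
(R + (140 - 1*(-37))) + (-24 + 114) = (9 + (140 - 1*(-37))) + (-24 + 114) = (9 + (140 + 37)) + 90 = (9 + 177) + 90 = 186 + 90 = 276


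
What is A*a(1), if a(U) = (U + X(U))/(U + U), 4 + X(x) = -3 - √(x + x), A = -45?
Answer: 135 + 45*√2/2 ≈ 166.82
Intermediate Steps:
X(x) = -7 - √2*√x (X(x) = -4 + (-3 - √(x + x)) = -4 + (-3 - √(2*x)) = -4 + (-3 - √2*√x) = -7 - √2*√x)
a(U) = (-7 + U - √2*√U)/(2*U) (a(U) = (U + (-7 - √2*√U))/(U + U) = (-7 + U - √2*√U)/((2*U)) = (-7 + U - √2*√U)*(1/(2*U)) = (-7 + U - √2*√U)/(2*U))
A*a(1) = -45*(-7 + 1 - √2*√1)/(2*1) = -45*(-7 + 1 - 1*√2*1)/2 = -45*(-7 + 1 - √2)/2 = -45*(-6 - √2)/2 = -45*(-3 - √2/2) = 135 + 45*√2/2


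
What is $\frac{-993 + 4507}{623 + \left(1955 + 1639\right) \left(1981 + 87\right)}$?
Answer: $\frac{3514}{7433015} \approx 0.00047276$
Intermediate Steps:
$\frac{-993 + 4507}{623 + \left(1955 + 1639\right) \left(1981 + 87\right)} = \frac{3514}{623 + 3594 \cdot 2068} = \frac{3514}{623 + 7432392} = \frac{3514}{7433015}$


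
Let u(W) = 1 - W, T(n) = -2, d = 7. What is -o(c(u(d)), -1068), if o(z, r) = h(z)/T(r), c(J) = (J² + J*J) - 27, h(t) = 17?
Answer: 17/2 ≈ 8.5000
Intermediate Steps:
c(J) = -27 + 2*J² (c(J) = (J² + J²) - 27 = 2*J² - 27 = -27 + 2*J²)
o(z, r) = -17/2 (o(z, r) = 17/(-2) = 17*(-½) = -17/2)
-o(c(u(d)), -1068) = -1*(-17/2) = 17/2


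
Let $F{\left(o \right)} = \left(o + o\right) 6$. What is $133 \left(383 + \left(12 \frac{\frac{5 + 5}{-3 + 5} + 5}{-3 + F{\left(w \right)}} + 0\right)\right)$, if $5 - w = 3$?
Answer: $51699$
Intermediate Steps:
$w = 2$ ($w = 5 - 3 = 2$)
$F{\left(o \right)} = 12 o$ ($F{\left(o \right)} = 2 o 6 = 12 o$)
$133 \left(383 + \left(12 \frac{\frac{5 + 5}{-3 + 5} + 5}{-3 + F{\left(w \right)}} + 0\right)\right) = 133 \left(383 + \left(12 \frac{\frac{5 + 5}{-3 + 5} + 5}{-3 + 12 \cdot 2} + 0\right)\right) = 133 \left(383 + \left(12 \frac{\frac{10}{2} + 5}{-3 + 24} + 0\right)\right) = 133 \left(383 + \left(12 \frac{10 \cdot \frac{1}{2} + 5}{21} + 0\right)\right) = 133 \left(383 + \left(12 \left(5 + 5\right) \frac{1}{21} + 0\right)\right) = 133 \left(383 + \left(12 \cdot 10 \cdot \frac{1}{21} + 0\right)\right) = 133 \left(383 + \left(12 \cdot \frac{10}{21} + 0\right)\right) = 133 \left(383 + \left(\frac{40}{7} + 0\right)\right) = 133 \left(383 + \frac{40}{7}\right) = 133 \cdot \frac{2721}{7} = 51699$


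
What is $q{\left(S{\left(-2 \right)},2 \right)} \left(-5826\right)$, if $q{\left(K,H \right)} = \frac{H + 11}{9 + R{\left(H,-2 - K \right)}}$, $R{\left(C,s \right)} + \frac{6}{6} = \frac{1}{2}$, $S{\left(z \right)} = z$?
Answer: $- \frac{151476}{17} \approx -8910.4$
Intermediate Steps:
$R{\left(C,s \right)} = - \frac{1}{2}$ ($R{\left(C,s \right)} = -1 + \frac{1}{2} = - \frac{1}{2}$)
$q{\left(K,H \right)} = \frac{22}{17} + \frac{2 H}{17}$ ($q{\left(K,H \right)} = \frac{H + 11}{9 - \frac{1}{2}} = \frac{11 + H}{\frac{17}{2}} = \left(11 + H\right) \frac{2}{17} = \frac{22}{17} + \frac{2 H}{17}$)
$q{\left(S{\left(-2 \right)},2 \right)} \left(-5826\right) = \left(\frac{22}{17} + \frac{2}{17} \cdot 2\right) \left(-5826\right) = \left(\frac{22}{17} + \frac{4}{17}\right) \left(-5826\right) = \frac{26}{17} \left(-5826\right) = - \frac{151476}{17}$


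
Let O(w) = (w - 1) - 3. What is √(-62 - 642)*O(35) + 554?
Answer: 554 + 248*I*√11 ≈ 554.0 + 822.52*I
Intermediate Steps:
O(w) = -4 + w (O(w) = (-1 + w) - 3 = -4 + w)
√(-62 - 642)*O(35) + 554 = √(-62 - 642)*(-4 + 35) + 554 = √(-704)*31 + 554 = (8*I*√11)*31 + 554 = 248*I*√11 + 554 = 554 + 248*I*√11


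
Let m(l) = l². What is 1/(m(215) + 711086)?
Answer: 1/757311 ≈ 1.3205e-6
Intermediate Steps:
1/(m(215) + 711086) = 1/(215² + 711086) = 1/(46225 + 711086) = 1/757311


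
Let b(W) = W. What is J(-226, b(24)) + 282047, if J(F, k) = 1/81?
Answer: 22845808/81 ≈ 2.8205e+5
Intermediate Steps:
J(F, k) = 1/81
J(-226, b(24)) + 282047 = 1/81 + 282047 = 22845808/81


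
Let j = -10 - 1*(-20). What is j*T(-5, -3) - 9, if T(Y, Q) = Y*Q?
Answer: 141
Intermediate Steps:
j = 10 (j = -10 + 20 = 10)
T(Y, Q) = Q*Y
j*T(-5, -3) - 9 = 10*(-3*(-5)) - 9 = 10*15 - 9 = 150 - 9 = 141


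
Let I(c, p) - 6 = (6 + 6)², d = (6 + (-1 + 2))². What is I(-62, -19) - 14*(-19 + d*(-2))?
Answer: 1788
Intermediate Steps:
d = 49 (d = (6 + 1)² = 7² = 49)
I(c, p) = 150 (I(c, p) = 6 + (6 + 6)² = 6 + 12² = 6 + 144 = 150)
I(-62, -19) - 14*(-19 + d*(-2)) = 150 - 14*(-19 + 49*(-2)) = 150 - 14*(-19 - 98) = 150 - 14*(-117) = 150 + 1638 = 1788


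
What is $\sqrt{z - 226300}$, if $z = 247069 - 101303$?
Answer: $i \sqrt{80534} \approx 283.79 i$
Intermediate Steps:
$z = 145766$
$\sqrt{z - 226300} = \sqrt{145766 - 226300} = \sqrt{-80534} = i \sqrt{80534}$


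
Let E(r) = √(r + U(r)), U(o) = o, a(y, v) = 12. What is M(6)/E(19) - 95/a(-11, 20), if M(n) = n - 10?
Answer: -95/12 - 2*√38/19 ≈ -8.5656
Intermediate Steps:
E(r) = √2*√r (E(r) = √(r + r) = √(2*r) = √2*√r)
M(n) = -10 + n
M(6)/E(19) - 95/a(-11, 20) = (-10 + 6)/((√2*√19)) - 95/12 = -4*√38/38 - 95*1/12 = -2*√38/19 - 95/12 = -95/12 - 2*√38/19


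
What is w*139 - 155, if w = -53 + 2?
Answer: -7244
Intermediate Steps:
w = -51
w*139 - 155 = -51*139 - 155 = -7089 - 155 = -7244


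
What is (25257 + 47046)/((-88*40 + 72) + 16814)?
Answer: 72303/13366 ≈ 5.4095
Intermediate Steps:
(25257 + 47046)/((-88*40 + 72) + 16814) = 72303/((-3520 + 72) + 16814) = 72303/(-3448 + 16814) = 72303/13366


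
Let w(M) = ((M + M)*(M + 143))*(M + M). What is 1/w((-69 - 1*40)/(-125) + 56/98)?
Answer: 669921875/806440878288 ≈ 0.00083071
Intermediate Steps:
w(M) = 4*M²*(143 + M) (w(M) = ((2*M)*(143 + M))*(2*M) = (2*M*(143 + M))*(2*M) = 4*M²*(143 + M))
1/w((-69 - 1*40)/(-125) + 56/98) = 1/(4*((-69 - 1*40)/(-125) + 56/98)²*(143 + ((-69 - 1*40)/(-125) + 56/98))) = 1/(4*((-69 - 40)*(-1/125) + 56*(1/98))²*(143 + ((-69 - 40)*(-1/125) + 56*(1/98)))) = 1/(4*(-109*(-1/125) + 4/7)²*(143 + (-109*(-1/125) + 4/7))) = 1/(4*(109/125 + 4/7)²*(143 + (109/125 + 4/7))) = 1/(4*(1263/875)²*(143 + 1263/875)) = 1/(4*(1595169/765625)*(126388/875)) = 1/(806440878288/669921875) = 669921875/806440878288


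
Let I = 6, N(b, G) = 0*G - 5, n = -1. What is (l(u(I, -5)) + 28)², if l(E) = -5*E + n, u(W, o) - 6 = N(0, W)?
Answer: 484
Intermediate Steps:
N(b, G) = -5 (N(b, G) = 0 - 5 = -5)
u(W, o) = 1 (u(W, o) = 6 - 5 = 1)
l(E) = -1 - 5*E (l(E) = -5*E - 1 = -1 - 5*E)
(l(u(I, -5)) + 28)² = ((-1 - 5*1) + 28)² = ((-1 - 5) + 28)² = (-6 + 28)² = 22² = 484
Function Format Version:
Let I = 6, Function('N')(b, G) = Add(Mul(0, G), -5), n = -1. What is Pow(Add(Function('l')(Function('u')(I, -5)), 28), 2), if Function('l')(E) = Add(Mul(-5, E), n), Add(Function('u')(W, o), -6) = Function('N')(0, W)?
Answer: 484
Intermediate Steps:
Function('N')(b, G) = -5 (Function('N')(b, G) = Add(0, -5) = -5)
Function('u')(W, o) = 1 (Function('u')(W, o) = Add(6, -5) = 1)
Function('l')(E) = Add(-1, Mul(-5, E)) (Function('l')(E) = Add(Mul(-5, E), -1) = Add(-1, Mul(-5, E)))
Pow(Add(Function('l')(Function('u')(I, -5)), 28), 2) = Pow(Add(Add(-1, Mul(-5, 1)), 28), 2) = Pow(Add(Add(-1, -5), 28), 2) = Pow(Add(-6, 28), 2) = Pow(22, 2) = 484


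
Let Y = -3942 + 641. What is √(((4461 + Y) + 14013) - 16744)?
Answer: I*√1571 ≈ 39.636*I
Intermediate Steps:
Y = -3301
√(((4461 + Y) + 14013) - 16744) = √(((4461 - 3301) + 14013) - 16744) = √((1160 + 14013) - 16744) = √(15173 - 16744) = √(-1571) = I*√1571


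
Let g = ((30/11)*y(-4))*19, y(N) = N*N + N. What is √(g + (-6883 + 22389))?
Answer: √1951466/11 ≈ 127.00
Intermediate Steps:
y(N) = N + N² (y(N) = N² + N = N + N²)
g = 6840/11 (g = ((30/11)*(-4*(1 - 4)))*19 = ((30*(1/11))*(-4*(-3)))*19 = ((30/11)*12)*19 = (360/11)*19 = 6840/11 ≈ 621.82)
√(g + (-6883 + 22389)) = √(6840/11 + (-6883 + 22389)) = √(6840/11 + 15506) = √(177406/11) = √1951466/11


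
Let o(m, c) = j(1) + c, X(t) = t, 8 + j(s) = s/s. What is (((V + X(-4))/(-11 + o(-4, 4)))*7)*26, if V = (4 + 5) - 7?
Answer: 26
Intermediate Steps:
j(s) = -7 (j(s) = -8 + s/s = -8 + 1 = -7)
V = 2 (V = 9 - 7 = 2)
o(m, c) = -7 + c
(((V + X(-4))/(-11 + o(-4, 4)))*7)*26 = (((2 - 4)/(-11 + (-7 + 4)))*7)*26 = (-2/(-11 - 3)*7)*26 = (-2/(-14)*7)*26 = (-2*(-1/14)*7)*26 = ((⅐)*7)*26 = 1*26 = 26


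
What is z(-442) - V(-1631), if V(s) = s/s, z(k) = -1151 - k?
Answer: -710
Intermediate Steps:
V(s) = 1
z(-442) - V(-1631) = (-1151 - 1*(-442)) - 1*1 = (-1151 + 442) - 1 = -709 - 1 = -710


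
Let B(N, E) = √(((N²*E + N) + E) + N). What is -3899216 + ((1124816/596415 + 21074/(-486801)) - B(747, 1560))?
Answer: -377359991285919578/96778472805 - √870497094 ≈ -3.9287e+6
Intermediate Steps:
B(N, E) = √(E + 2*N + E*N²) (B(N, E) = √(((E*N² + N) + E) + N) = √(((N + E*N²) + E) + N) = √((E + N + E*N²) + N) = √(E + 2*N + E*N²))
-3899216 + ((1124816/596415 + 21074/(-486801)) - B(747, 1560)) = -3899216 + ((1124816/596415 + 21074/(-486801)) - √(1560 + 2*747 + 1560*747²)) = -3899216 + ((1124816*(1/596415) + 21074*(-1/486801)) - √(1560 + 1494 + 1560*558009)) = -3899216 + ((1124816/596415 - 21074/486801) - √(1560 + 1494 + 870494040)) = -3899216 + (178330901302/96778472805 - √870497094) = -377359991285919578/96778472805 - √870497094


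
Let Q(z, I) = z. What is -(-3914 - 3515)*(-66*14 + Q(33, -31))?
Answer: -6619239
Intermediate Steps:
-(-3914 - 3515)*(-66*14 + Q(33, -31)) = -(-3914 - 3515)*(-66*14 + 33) = -(-7429)*(-924 + 33) = -(-7429)*(-891) = -1*6619239 = -6619239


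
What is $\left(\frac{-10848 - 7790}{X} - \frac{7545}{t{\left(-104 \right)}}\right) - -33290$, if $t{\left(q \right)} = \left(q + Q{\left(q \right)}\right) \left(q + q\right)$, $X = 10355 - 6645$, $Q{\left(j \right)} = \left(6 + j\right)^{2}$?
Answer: $\frac{4880217154079}{146619200} \approx 33285.0$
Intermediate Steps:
$X = 3710$ ($X = 10355 - 6645 = 3710$)
$t{\left(q \right)} = 2 q \left(q + \left(6 + q\right)^{2}\right)$ ($t{\left(q \right)} = \left(q + \left(6 + q\right)^{2}\right) \left(q + q\right) = \left(q + \left(6 + q\right)^{2}\right) 2 q = 2 q \left(q + \left(6 + q\right)^{2}\right)$)
$\left(\frac{-10848 - 7790}{X} - \frac{7545}{t{\left(-104 \right)}}\right) - -33290 = \left(\frac{-10848 - 7790}{3710} - \frac{7545}{2 \left(-104\right) \left(-104 + \left(6 - 104\right)^{2}\right)}\right) - -33290 = \left(\left(-10848 - 7790\right) \frac{1}{3710} - \frac{7545}{2 \left(-104\right) \left(-104 + \left(-98\right)^{2}\right)}\right) + 33290 = \left(\left(-18638\right) \frac{1}{3710} - \frac{7545}{2 \left(-104\right) \left(-104 + 9604\right)}\right) + 33290 = \left(- \frac{9319}{1855} - \frac{7545}{2 \left(-104\right) 9500}\right) + 33290 = \left(- \frac{9319}{1855} - \frac{7545}{-1976000}\right) + 33290 = \left(- \frac{9319}{1855} - - \frac{1509}{395200}\right) + 33290 = \left(- \frac{9319}{1855} + \frac{1509}{395200}\right) + 33290 = - \frac{736013921}{146619200} + 33290 = \frac{4880217154079}{146619200}$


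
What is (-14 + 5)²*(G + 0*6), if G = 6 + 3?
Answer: 729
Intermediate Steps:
G = 9
(-14 + 5)²*(G + 0*6) = (-14 + 5)²*(9 + 0*6) = (-9)²*(9 + 0) = 81*9 = 729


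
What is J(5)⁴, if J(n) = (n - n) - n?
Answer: 625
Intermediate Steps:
J(n) = -n (J(n) = 0 - n = -n)
J(5)⁴ = (-1*5)⁴ = (-5)⁴ = 625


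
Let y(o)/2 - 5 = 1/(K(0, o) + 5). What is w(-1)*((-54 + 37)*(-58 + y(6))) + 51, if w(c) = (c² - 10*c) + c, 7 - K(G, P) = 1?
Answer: 89981/11 ≈ 8180.1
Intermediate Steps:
K(G, P) = 6 (K(G, P) = 7 - 1*1 = 7 - 1 = 6)
w(c) = c² - 9*c
y(o) = 112/11 (y(o) = 10 + 2/(6 + 5) = 10 + 2/11 = 112/11)
w(-1)*((-54 + 37)*(-58 + y(6))) + 51 = (-(-9 - 1))*((-54 + 37)*(-58 + 112/11)) + 51 = (-1*(-10))*(-17*(-526/11)) + 51 = 10*(8942/11) + 51 = 89420/11 + 51 = 89981/11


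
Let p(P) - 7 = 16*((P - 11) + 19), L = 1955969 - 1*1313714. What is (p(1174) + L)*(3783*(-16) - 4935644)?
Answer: -3303339025928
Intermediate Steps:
L = 642255 (L = 1955969 - 1313714 = 642255)
p(P) = 135 + 16*P (p(P) = 7 + 16*((P - 11) + 19) = 7 + 16*((-11 + P) + 19) = 7 + 16*(8 + P) = 7 + (128 + 16*P) = 135 + 16*P)
(p(1174) + L)*(3783*(-16) - 4935644) = ((135 + 16*1174) + 642255)*(3783*(-16) - 4935644) = ((135 + 18784) + 642255)*(-60528 - 4935644) = (18919 + 642255)*(-4996172) = 661174*(-4996172) = -3303339025928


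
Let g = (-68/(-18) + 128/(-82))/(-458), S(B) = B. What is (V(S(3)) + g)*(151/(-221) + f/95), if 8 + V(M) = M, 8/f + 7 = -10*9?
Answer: 196405913654/57362518005 ≈ 3.4239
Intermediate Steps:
f = -8/97 (f = 8/(-7 - 10*9) = 8/(-7 - 90) = 8/(-97) = 8*(-1/97) = -8/97 ≈ -0.082474)
V(M) = -8 + M
g = -409/84501 (g = (-68*(-1/18) + 128*(-1/82))*(-1/458) = (34/9 - 64/41)*(-1/458) = (818/369)*(-1/458) = -409/84501 ≈ -0.0048402)
(V(S(3)) + g)*(151/(-221) + f/95) = ((-8 + 3) - 409/84501)*(151/(-221) - 8/97/95) = (-5 - 409/84501)*(151*(-1/221) - 8/97*1/95) = -422914*(-151/221 - 8/9215)/84501 = -422914/84501*(-1393233/2036515) = 196405913654/57362518005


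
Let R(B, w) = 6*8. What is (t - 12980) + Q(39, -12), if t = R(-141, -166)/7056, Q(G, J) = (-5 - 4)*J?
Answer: -1892183/147 ≈ -12872.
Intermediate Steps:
R(B, w) = 48
Q(G, J) = -9*J
t = 1/147 (t = 48/7056 = 48*(1/7056) = 1/147 ≈ 0.0068027)
(t - 12980) + Q(39, -12) = (1/147 - 12980) - 9*(-12) = -1908059/147 + 108 = -1892183/147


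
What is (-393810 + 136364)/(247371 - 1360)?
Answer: -257446/246011 ≈ -1.0465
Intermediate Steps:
(-393810 + 136364)/(247371 - 1360) = -257446/246011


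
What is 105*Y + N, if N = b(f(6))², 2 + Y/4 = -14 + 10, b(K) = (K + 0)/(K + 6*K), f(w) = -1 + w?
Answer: -123479/49 ≈ -2520.0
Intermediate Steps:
b(K) = ⅐ (b(K) = K/((7*K)) = K*(1/(7*K)) = ⅐)
Y = -24 (Y = -8 + 4*(-14 + 10) = -8 + 4*(-4) = -8 - 16 = -24)
N = 1/49 (N = (⅐)² = 1/49 ≈ 0.020408)
105*Y + N = 105*(-24) + 1/49 = -2520 + 1/49 = -123479/49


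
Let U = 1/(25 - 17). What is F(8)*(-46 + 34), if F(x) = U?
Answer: -3/2 ≈ -1.5000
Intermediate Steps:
U = ⅛ (U = 1/8 = ⅛ ≈ 0.12500)
F(x) = ⅛
F(8)*(-46 + 34) = (-46 + 34)/8 = (⅛)*(-12) = -3/2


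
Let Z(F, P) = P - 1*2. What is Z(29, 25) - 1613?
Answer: -1590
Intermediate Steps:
Z(F, P) = -2 + P (Z(F, P) = P - 2 = -2 + P)
Z(29, 25) - 1613 = (-2 + 25) - 1613 = 23 - 1613 = -1590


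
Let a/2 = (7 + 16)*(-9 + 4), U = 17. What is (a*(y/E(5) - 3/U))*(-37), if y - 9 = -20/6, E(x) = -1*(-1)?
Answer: 2382800/51 ≈ 46722.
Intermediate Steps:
E(x) = 1
y = 17/3 (y = 9 - 20/6 = 9 - 20*1/6 = 9 - 10/3 = 17/3 ≈ 5.6667)
a = -230 (a = 2*((7 + 16)*(-9 + 4)) = 2*(23*(-5)) = 2*(-115) = -230)
(a*(y/E(5) - 3/U))*(-37) = -230*((17/3)/1 - 3/17)*(-37) = -230*((17/3)*1 - 3*1/17)*(-37) = -230*(17/3 - 3/17)*(-37) = -230*280/51*(-37) = -64400/51*(-37) = 2382800/51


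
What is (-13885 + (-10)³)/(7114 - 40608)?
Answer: 14885/33494 ≈ 0.44441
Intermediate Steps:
(-13885 + (-10)³)/(7114 - 40608) = (-13885 - 1000)/(-33494) = -14885*(-1/33494) = 14885/33494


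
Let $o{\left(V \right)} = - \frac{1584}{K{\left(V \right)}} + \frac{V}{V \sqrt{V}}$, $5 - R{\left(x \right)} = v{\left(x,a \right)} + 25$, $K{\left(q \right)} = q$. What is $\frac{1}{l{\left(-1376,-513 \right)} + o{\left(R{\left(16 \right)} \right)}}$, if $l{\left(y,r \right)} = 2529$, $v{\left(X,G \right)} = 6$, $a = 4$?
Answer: $\frac{875394}{2267203135} + \frac{13 i \sqrt{26}}{2267203135} \approx 0.00038611 + 2.9237 \cdot 10^{-8} i$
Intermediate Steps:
$R{\left(x \right)} = -26$ ($R{\left(x \right)} = 5 - \left(6 + 25\right) = 5 - 31 = -26$)
$o{\left(V \right)} = \frac{1}{\sqrt{V}} - \frac{1584}{V}$ ($o{\left(V \right)} = - \frac{1584}{V} + \frac{V}{V \sqrt{V}} = - \frac{1584}{V} + \frac{V}{V^{\frac{3}{2}}} = - \frac{1584}{V} + \frac{1}{\sqrt{V}} = \frac{1}{\sqrt{V}} - \frac{1584}{V}$)
$\frac{1}{l{\left(-1376,-513 \right)} + o{\left(R{\left(16 \right)} \right)}} = \frac{1}{2529 + \left(\frac{1}{\sqrt{-26}} - \frac{1584}{-26}\right)} = \frac{1}{2529 - \left(- \frac{792}{13} + \frac{i \sqrt{26}}{26}\right)} = \frac{1}{2529 + \left(- \frac{i \sqrt{26}}{26} + \frac{792}{13}\right)} = \frac{1}{2529 + \left(\frac{792}{13} - \frac{i \sqrt{26}}{26}\right)} = \frac{1}{\frac{33669}{13} - \frac{i \sqrt{26}}{26}}$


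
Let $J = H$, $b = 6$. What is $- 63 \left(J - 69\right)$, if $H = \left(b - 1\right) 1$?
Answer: $4032$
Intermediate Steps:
$H = 5$ ($H = \left(6 - 1\right) 1 = 5 \cdot 1 = 5$)
$J = 5$
$- 63 \left(J - 69\right) = - 63 \left(5 - 69\right) = \left(-63\right) \left(-64\right) = 4032$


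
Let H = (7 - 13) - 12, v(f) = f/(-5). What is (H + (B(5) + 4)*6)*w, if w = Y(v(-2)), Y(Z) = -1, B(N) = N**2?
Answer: -156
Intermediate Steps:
v(f) = -f/5 (v(f) = f*(-1/5) = -f/5)
H = -18 (H = -6 - 12 = -18)
w = -1
(H + (B(5) + 4)*6)*w = (-18 + (5**2 + 4)*6)*(-1) = (-18 + (25 + 4)*6)*(-1) = (-18 + 29*6)*(-1) = (-18 + 174)*(-1) = 156*(-1) = -156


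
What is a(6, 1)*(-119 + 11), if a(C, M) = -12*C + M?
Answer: 7668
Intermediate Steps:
a(C, M) = M - 12*C
a(6, 1)*(-119 + 11) = (1 - 12*6)*(-119 + 11) = (1 - 72)*(-108) = -71*(-108) = 7668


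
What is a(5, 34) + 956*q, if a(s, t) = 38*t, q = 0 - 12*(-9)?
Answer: 104540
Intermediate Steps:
q = 108 (q = 0 + 108 = 108)
a(5, 34) + 956*q = 38*34 + 956*108 = 1292 + 103248 = 104540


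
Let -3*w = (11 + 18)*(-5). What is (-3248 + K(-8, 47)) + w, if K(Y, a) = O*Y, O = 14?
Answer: -9935/3 ≈ -3311.7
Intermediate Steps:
K(Y, a) = 14*Y
w = 145/3 (w = -(11 + 18)*(-5)/3 = -29*(-5)/3 = -⅓*(-145) = 145/3 ≈ 48.333)
(-3248 + K(-8, 47)) + w = (-3248 + 14*(-8)) + 145/3 = (-3248 - 112) + 145/3 = -3360 + 145/3 = -9935/3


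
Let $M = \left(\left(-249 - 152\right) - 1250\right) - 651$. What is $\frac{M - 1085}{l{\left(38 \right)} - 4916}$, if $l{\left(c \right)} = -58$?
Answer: $\frac{1129}{1658} \approx 0.68094$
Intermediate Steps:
$M = -2302$ ($M = \left(\left(-249 - 152\right) - 1250\right) - 651 = \left(-401 - 1250\right) - 651 = -1651 - 651 = -2302$)
$\frac{M - 1085}{l{\left(38 \right)} - 4916} = \frac{-2302 - 1085}{-58 - 4916} = \frac{-2302 - 1085}{-4974} = \left(-3387\right) \left(- \frac{1}{4974}\right) = \frac{1129}{1658}$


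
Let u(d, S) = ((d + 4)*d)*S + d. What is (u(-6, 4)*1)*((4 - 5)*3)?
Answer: -126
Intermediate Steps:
u(d, S) = d + S*d*(4 + d) (u(d, S) = ((4 + d)*d)*S + d = (d*(4 + d))*S + d = S*d*(4 + d) + d = d + S*d*(4 + d))
(u(-6, 4)*1)*((4 - 5)*3) = (-6*(1 + 4*4 + 4*(-6))*1)*((4 - 5)*3) = (-6*(1 + 16 - 24)*1)*(-1*3) = (-6*(-7)*1)*(-3) = (42*1)*(-3) = 42*(-3) = -126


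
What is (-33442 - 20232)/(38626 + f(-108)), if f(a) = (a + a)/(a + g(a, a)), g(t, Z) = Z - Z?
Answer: -26837/19314 ≈ -1.3895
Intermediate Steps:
g(t, Z) = 0
f(a) = 2 (f(a) = (a + a)/(a + 0) = (2*a)/a = 2)
(-33442 - 20232)/(38626 + f(-108)) = (-33442 - 20232)/(38626 + 2) = -53674/38628 = -53674*1/38628 = -26837/19314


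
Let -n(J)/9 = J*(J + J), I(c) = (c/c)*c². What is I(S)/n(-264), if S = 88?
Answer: -1/162 ≈ -0.0061728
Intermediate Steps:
I(c) = c² (I(c) = 1*c² = c²)
n(J) = -18*J² (n(J) = -9*J*(J + J) = -9*J*2*J = -18*J²)
I(S)/n(-264) = 88²/((-18*(-264)²)) = 7744/((-18*69696)) = 7744/(-1254528) = 7744*(-1/1254528) = -1/162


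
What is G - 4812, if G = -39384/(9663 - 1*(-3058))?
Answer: -61252836/12721 ≈ -4815.1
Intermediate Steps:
G = -39384/12721 (G = -39384/(9663 + 3058) = -39384/12721 ≈ -3.0960)
G - 4812 = -39384/12721 - 4812 = -61252836/12721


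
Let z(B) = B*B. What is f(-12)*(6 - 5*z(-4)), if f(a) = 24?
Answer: -1776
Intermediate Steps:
z(B) = B²
f(-12)*(6 - 5*z(-4)) = 24*(6 - 5*(-4)²) = 24*(6 - 5*16) = 24*(6 - 80) = 24*(-74) = -1776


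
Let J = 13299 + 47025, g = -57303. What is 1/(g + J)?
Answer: 1/3021 ≈ 0.00033102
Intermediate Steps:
J = 60324
1/(g + J) = 1/(-57303 + 60324) = 1/3021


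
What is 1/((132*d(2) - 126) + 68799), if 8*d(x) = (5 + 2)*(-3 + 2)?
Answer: 2/137115 ≈ 1.4586e-5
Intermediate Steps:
d(x) = -7/8 (d(x) = ((5 + 2)*(-3 + 2))/8 = (7*(-1))/8 = (1/8)*(-7) = -7/8)
1/((132*d(2) - 126) + 68799) = 1/((132*(-7/8) - 126) + 68799) = 1/((-231/2 - 126) + 68799) = 1/(-483/2 + 68799) = 1/(137115/2) = 2/137115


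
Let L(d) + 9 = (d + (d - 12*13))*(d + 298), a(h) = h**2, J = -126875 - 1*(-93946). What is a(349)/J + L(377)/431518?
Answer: -39267829429/14209456222 ≈ -2.7635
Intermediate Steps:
J = -32929 (J = -126875 + 93946 = -32929)
L(d) = -9 + (-156 + 2*d)*(298 + d) (L(d) = -9 + (d + (d - 12*13))*(d + 298) = -9 + (d + (d - 156))*(298 + d) = -9 + (d + (-156 + d))*(298 + d) = -9 + (-156 + 2*d)*(298 + d))
a(349)/J + L(377)/431518 = 349**2/(-32929) + (-46497 + 2*377**2 + 440*377)/431518 = 121801*(-1/32929) + (-46497 + 2*142129 + 165880)*(1/431518) = -121801/32929 + (-46497 + 284258 + 165880)*(1/431518) = -121801/32929 + 403641*(1/431518) = -121801/32929 + 403641/431518 = -39267829429/14209456222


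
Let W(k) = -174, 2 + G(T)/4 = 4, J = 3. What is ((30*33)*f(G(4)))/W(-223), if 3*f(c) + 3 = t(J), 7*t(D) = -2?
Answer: 1265/203 ≈ 6.2315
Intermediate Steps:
G(T) = 8 (G(T) = -8 + 4*4 = -8 + 16 = 8)
t(D) = -2/7 (t(D) = (1/7)*(-2) = -2/7)
f(c) = -23/21 (f(c) = -1 + (1/3)*(-2/7) = -1 - 2/21 = -23/21)
((30*33)*f(G(4)))/W(-223) = ((30*33)*(-23/21))/(-174) = (990*(-23/21))*(-1/174) = -7590/7*(-1/174) = 1265/203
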